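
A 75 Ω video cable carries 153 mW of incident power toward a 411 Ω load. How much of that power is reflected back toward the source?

P_reflected ≈ 73.1 mW

Γ = (411 − 75)/(411 + 75) = 0.691
|Γ|² = 0.478
P_refl = |Γ|²·P_inc = 73.1 mW, P_del = (1 − |Γ|²)·P_inc = 79.9 mW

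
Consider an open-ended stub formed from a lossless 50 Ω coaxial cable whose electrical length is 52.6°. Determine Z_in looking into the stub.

Z_in ≈ −j38.2 Ω

tan(βl) = 1.31
For an open-ended stub, Z_in = −jZ_0·cot(βl) = −jZ_0/tan(βl)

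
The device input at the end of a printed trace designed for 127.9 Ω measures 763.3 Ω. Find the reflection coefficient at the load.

Γ = 0.713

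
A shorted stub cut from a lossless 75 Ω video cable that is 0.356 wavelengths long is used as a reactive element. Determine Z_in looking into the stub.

Z_in ≈ −j95.4 Ω

βl = 2π × 0.356 = 128°
tan(βl) = -1.27
For a shorted stub, Z_in = jZ_0·tan(βl)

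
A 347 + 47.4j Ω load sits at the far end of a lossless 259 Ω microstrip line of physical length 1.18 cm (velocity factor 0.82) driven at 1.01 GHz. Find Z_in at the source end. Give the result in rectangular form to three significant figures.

λ = v/f = 0.82·c / 1.01 GHz = 0.244 m
βl = 2π·l/λ = 2π × 0.0484 = 17.4°
tan(βl) = tan(17.4°) = 0.314
Z_in = Z_0·(Z_L + jZ_0·tanβl)/(Z_0 + jZ_L·tanβl)
     = 259·(347 + j129)/(244 + j109)

Z_in ≈ 358 − j23.2 Ω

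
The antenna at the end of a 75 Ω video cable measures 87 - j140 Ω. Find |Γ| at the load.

Γ = (Z_L − Z_0)/(Z_L + Z_0) = (12 − j140)/(162 − j140)
|Γ| = 141/214

|Γ| ≈ 0.656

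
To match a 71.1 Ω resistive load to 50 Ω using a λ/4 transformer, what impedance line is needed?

Z_qwt ≈ 59.6 Ω

Z_qwt = √(Z_0·R_L) = √(50 × 71.1) = √3555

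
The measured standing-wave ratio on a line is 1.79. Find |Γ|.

|Γ| ≈ 0.283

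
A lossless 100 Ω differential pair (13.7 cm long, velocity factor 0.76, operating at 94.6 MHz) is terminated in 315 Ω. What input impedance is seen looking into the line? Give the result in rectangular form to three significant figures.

λ = v/f = 0.76·c / 94.6 MHz = 2.41 m
βl = 2π·l/λ = 2π × 0.0568 = 20.5°
tan(βl) = tan(20.5°) = 0.373
Z_in = Z_0·(Z_L + jZ_0·tanβl)/(Z_0 + jZ_L·tanβl)
     = 100·(315 + j37.3)/(100 + j118)

Z_in ≈ 151 − j140 Ω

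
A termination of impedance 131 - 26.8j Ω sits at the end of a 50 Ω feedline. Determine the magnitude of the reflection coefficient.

|Γ| ≈ 0.466

Γ = (Z_L − Z_0)/(Z_L + Z_0) = (81 − j26.8)/(181 − j26.8)
|Γ| = 85.3/183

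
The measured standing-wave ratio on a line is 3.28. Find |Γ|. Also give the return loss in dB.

|Γ| ≈ 0.533; return loss ≈ 5.47 dB

|Γ| = (S − 1)/(S + 1) = (3.28 − 1)/(3.28 + 1) = 2.28/4.28
RL = −20·log₁₀|Γ| = −20·log₁₀(0.533)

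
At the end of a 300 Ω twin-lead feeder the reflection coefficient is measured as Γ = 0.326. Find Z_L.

Z_L = Z_0·(1 + Γ)/(1 − Γ) = 300·(1.33)/(0.674)

Z_L ≈ 590 Ω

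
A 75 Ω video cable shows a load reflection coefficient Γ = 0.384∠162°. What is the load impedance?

Z_L ≈ 34 + j9.48 Ω

Z_L = Z_0·(1 + Γ)/(1 − Γ) = 75·(0.635 + j0.119)/(1.37 − j0.119)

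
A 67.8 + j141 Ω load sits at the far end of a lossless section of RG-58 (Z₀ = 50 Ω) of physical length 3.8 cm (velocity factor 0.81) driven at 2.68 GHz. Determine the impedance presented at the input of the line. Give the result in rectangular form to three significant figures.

λ = v/f = 0.81·c / 2.68 GHz = 0.0907 m
βl = 2π·l/λ = 2π × 0.419 = 151°
tan(βl) = tan(151°) = -0.557
Z_in = Z_0·(Z_L + jZ_0·tanβl)/(Z_0 + jZ_L·tanβl)
     = 50·(67.8 + j113)/(129 − j37.8)

Z_in ≈ 12.4 + j47.6 Ω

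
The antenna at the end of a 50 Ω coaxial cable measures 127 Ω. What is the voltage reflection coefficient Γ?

Γ = 0.435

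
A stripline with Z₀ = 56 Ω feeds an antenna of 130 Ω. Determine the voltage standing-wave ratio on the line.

For a purely resistive load, VSWR = R_L/Z_0 or Z_0/R_L (whichever > 1) = 130/56

VSWR ≈ 2.32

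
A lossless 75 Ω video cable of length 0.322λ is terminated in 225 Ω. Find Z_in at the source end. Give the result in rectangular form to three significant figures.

βl = 2π × 0.322 = 116°
tan(βl) = tan(116°) = -2.06
Z_in = Z_0·(Z_L + jZ_0·tanβl)/(Z_0 + jZ_L·tanβl)
     = 75·(225 − j154)/(75 − j463)

Z_in ≈ 30.1 + j31.6 Ω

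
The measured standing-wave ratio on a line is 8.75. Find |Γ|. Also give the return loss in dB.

|Γ| ≈ 0.795; return loss ≈ 1.99 dB

|Γ| = (S − 1)/(S + 1) = (8.75 − 1)/(8.75 + 1) = 7.75/9.75
RL = −20·log₁₀|Γ| = −20·log₁₀(0.795)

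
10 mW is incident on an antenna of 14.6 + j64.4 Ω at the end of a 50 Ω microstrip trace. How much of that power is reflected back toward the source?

|Γ| = |(-35.4 + j64.4)/(64.6 + j64.4)| = 0.806
|Γ|² = 0.649
P_refl = |Γ|²·P_inc = 6.49 mW, P_del = (1 − |Γ|²)·P_inc = 3.51 mW

P_reflected ≈ 6.49 mW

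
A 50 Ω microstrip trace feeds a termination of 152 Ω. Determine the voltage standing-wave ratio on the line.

Γ = (152 − 50)/(152 + 50) = 0.505
VSWR = (1 + 0.505)/(1 − 0.505)

VSWR ≈ 3.04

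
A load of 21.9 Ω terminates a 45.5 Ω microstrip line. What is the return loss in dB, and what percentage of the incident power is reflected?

Γ = (21.9 − 45.5)/(21.9 + 45.5) = -0.35
RL = −20·log₁₀(0.35) = 9.11 dB
P_refl/P_inc = |Γ|² = 0.123

RL ≈ 9.11 dB; 12.3% of incident power reflected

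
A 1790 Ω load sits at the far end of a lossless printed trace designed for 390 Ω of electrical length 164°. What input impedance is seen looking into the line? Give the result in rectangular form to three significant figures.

Z_in ≈ 709 + j821 Ω

tan(βl) = tan(164°) = -0.287
Z_in = Z_0·(Z_L + jZ_0·tanβl)/(Z_0 + jZ_L·tanβl)
     = 390·(1790 − j112)/(390 − j513)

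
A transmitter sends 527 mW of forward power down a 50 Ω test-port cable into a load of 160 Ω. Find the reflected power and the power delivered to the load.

P_reflected ≈ 145 mW; P_delivered ≈ 382 mW

Γ = (160 − 50)/(160 + 50) = 0.524
|Γ|² = 0.274
P_refl = |Γ|²·P_inc = 145 mW, P_del = (1 − |Γ|²)·P_inc = 382 mW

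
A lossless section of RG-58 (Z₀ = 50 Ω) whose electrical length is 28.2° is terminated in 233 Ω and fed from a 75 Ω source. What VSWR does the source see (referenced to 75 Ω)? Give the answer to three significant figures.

tan(βl) = 0.536
Z_in = Z_0·(Z_L + jZ_0·tanβl)/(Z_0 + jZ_L·tanβl) = 41.4 − j76.7 Ω
Γ_s = (Z_in − Z_s)/(Z_in + Z_s) = (-33.6 − j76.7)/(116 − j76.7), |Γ_s| = 0.6
VSWR = (1 + |Γ_s|)/(1 − |Γ_s|)

VSWR ≈ 4.01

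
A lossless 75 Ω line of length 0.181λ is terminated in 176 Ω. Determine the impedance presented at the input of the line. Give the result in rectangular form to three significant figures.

βl = 2π × 0.181 = 65.2°
tan(βl) = tan(65.2°) = 2.16
Z_in = Z_0·(Z_L + jZ_0·tanβl)/(Z_0 + jZ_L·tanβl)
     = 75·(176 + j162)/(75 + j380)

Z_in ≈ 37.4 − j27.3 Ω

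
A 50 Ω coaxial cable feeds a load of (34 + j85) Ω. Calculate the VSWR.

Γ = (Z_L − Z_0)/(Z_L + Z_0) = (-16 + j85)/(84 + j85)
|Γ| = 86.5/120 = 0.724
VSWR = (1 + |Γ|)/(1 − |Γ|) = 1.72/0.276

VSWR ≈ 6.24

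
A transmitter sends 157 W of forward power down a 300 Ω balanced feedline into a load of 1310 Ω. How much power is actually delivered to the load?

Γ = (1310 − 300)/(1310 + 300) = 0.627
|Γ|² = 0.394
P_refl = |Γ|²·P_inc = 61.8 W, P_del = (1 − |Γ|²)·P_inc = 95.2 W

P_delivered ≈ 95.2 W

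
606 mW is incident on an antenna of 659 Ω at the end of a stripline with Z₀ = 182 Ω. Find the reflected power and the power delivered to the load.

P_reflected ≈ 195 mW; P_delivered ≈ 411 mW

Γ = (659 − 182)/(659 + 182) = 0.567
|Γ|² = 0.322
P_refl = |Γ|²·P_inc = 195 mW, P_del = (1 − |Γ|²)·P_inc = 411 mW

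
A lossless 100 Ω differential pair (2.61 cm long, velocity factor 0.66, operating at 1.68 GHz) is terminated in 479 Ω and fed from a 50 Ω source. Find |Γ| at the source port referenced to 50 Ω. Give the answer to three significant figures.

|Γ| ≈ 0.453

λ = v/f = 0.66·c / 1.68 GHz = 0.118 m
βl = 2π·l/λ = 2π × 0.221 = 79.7°
tan(βl) = 5.52
Z_in = Z_0·(Z_L + jZ_0·tanβl)/(Z_0 + jZ_L·tanβl) = 21.5 − j17.3 Ω
Γ_s = (Z_in − Z_s)/(Z_in + Z_s) = (-28.5 − j17.3)/(71.5 − j17.3), |Γ_s| = 0.453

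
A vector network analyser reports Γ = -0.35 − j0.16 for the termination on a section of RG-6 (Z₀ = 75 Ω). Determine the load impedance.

Z_L ≈ 34.6 − j13 Ω

Z_L = Z_0·(1 + Γ)/(1 − Γ) = 75·(0.65 − j0.16)/(1.35 + j0.16)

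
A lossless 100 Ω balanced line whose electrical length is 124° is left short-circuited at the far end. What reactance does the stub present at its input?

tan(βl) = -1.48
For a short-circuited stub, Z_in = jZ_0·tan(βl)

X_in ≈ -148 Ω (capacitive)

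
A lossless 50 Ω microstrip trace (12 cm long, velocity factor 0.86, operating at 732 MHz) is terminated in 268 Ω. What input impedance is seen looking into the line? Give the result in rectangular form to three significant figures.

λ = v/f = 0.86·c / 732 MHz = 0.352 m
βl = 2π·l/λ = 2π × 0.34 = 123°
tan(βl) = tan(123°) = -1.57
Z_in = Z_0·(Z_L + jZ_0·tanβl)/(Z_0 + jZ_L·tanβl)
     = 50·(268 − j78.3)/(50 − j420)

Z_in ≈ 13 + j30.4 Ω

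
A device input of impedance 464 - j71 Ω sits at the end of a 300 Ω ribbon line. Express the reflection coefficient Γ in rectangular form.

Γ = (Z_L − Z_0)/(Z_L + Z_0) = (164 − j71)/(764 − j71)

Γ ≈ 0.221 − j0.0724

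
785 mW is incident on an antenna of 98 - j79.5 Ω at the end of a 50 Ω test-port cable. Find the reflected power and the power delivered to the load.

P_reflected ≈ 240 mW; P_delivered ≈ 545 mW

|Γ| = |(48 − j79.5)/(148 − j79.5)| = 0.553
|Γ|² = 0.306
P_refl = |Γ|²·P_inc = 240 mW, P_del = (1 − |Γ|²)·P_inc = 545 mW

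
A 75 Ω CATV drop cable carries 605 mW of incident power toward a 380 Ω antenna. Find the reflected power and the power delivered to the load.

P_reflected ≈ 272 mW; P_delivered ≈ 333 mW

Γ = (380 − 75)/(380 + 75) = 0.67
|Γ|² = 0.449
P_refl = |Γ|²·P_inc = 272 mW, P_del = (1 − |Γ|²)·P_inc = 333 mW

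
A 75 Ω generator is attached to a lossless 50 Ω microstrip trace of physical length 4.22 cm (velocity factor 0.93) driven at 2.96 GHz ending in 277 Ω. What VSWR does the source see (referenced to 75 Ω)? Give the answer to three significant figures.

λ = v/f = 0.93·c / 2.96 GHz = 0.0943 m
βl = 2π·l/λ = 2π × 0.448 = 161°
tan(βl) = -0.341
Z_in = Z_0·(Z_L + jZ_0·tanβl)/(Z_0 + jZ_L·tanβl) = 67.7 + j111 Ω
Γ_s = (Z_in − Z_s)/(Z_in + Z_s) = (-7.29 + j111)/(143 + j111), |Γ_s| = 0.615
VSWR = (1 + |Γ_s|)/(1 − |Γ_s|)

VSWR ≈ 4.19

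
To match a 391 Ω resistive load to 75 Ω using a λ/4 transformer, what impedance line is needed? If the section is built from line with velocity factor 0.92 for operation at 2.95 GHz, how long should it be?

Z_qwt = √(Z_0·R_L) = √(75 × 391) = √29320
λ = 0.92·c/f = 0.0936 m, so l = λ/4 = 0.0234 m

Z_qwt ≈ 171 Ω; length ≈ 2.34 cm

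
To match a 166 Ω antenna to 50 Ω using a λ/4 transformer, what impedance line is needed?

Z_qwt ≈ 91.1 Ω

Z_qwt = √(Z_0·R_L) = √(50 × 166) = √8300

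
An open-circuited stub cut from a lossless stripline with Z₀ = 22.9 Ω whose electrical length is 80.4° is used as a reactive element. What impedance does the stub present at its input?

tan(βl) = 5.91
For an open-circuited stub, Z_in = −jZ_0·cot(βl) = −jZ_0/tan(βl)

Z_in ≈ −j3.87 Ω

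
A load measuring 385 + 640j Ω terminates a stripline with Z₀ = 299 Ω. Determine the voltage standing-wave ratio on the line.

VSWR ≈ 5.44

Γ = (Z_L − Z_0)/(Z_L + Z_0) = (86 + j640)/(684 + j640)
|Γ| = 646/937 = 0.689
VSWR = (1 + |Γ|)/(1 − |Γ|) = 1.69/0.311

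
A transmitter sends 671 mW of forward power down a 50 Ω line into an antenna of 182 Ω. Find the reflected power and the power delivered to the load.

Γ = (182 − 50)/(182 + 50) = 0.569
|Γ|² = 0.324
P_refl = |Γ|²·P_inc = 217 mW, P_del = (1 − |Γ|²)·P_inc = 454 mW

P_reflected ≈ 217 mW; P_delivered ≈ 454 mW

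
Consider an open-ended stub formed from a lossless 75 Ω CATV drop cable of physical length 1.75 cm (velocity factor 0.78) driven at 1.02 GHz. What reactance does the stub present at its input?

λ = v/f = 0.78·c / 1.02 GHz = 0.229 m
βl = 2π·l/λ = 2π × 0.0763 = 27.5°
tan(βl) = 0.52
For an open-ended stub, Z_in = −jZ_0·cot(βl) = −jZ_0/tan(βl)

X_in ≈ -144 Ω (capacitive)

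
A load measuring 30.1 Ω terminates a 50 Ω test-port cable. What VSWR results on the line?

VSWR ≈ 1.66

Γ = (30.1 − 50)/(30.1 + 50) = -0.248
VSWR = (1 + 0.248)/(1 − 0.248)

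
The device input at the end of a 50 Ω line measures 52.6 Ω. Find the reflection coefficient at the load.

Γ = 0.0253

Γ = (Z_L − Z_0)/(Z_L + Z_0) = (52.6 − 50)/(52.6 + 50) = 2.6/102.6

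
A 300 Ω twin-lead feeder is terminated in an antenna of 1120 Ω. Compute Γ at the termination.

Γ = 0.577

Γ = (Z_L − Z_0)/(Z_L + Z_0) = (1120 − 300)/(1120 + 300) = 820/1420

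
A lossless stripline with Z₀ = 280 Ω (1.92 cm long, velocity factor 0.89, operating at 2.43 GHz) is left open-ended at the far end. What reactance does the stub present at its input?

λ = v/f = 0.89·c / 2.43 GHz = 0.11 m
βl = 2π·l/λ = 2π × 0.175 = 62.9°
tan(βl) = 1.95
For an open-ended stub, Z_in = −jZ_0·cot(βl) = −jZ_0/tan(βl)

X_in ≈ -143 Ω (capacitive)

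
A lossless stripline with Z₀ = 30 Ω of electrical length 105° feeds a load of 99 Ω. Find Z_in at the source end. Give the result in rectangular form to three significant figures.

Z_in ≈ 9.68 + j7.25 Ω

tan(βl) = tan(105°) = -3.73
Z_in = Z_0·(Z_L + jZ_0·tanβl)/(Z_0 + jZ_L·tanβl)
     = 30·(99 − j112)/(30 − j369)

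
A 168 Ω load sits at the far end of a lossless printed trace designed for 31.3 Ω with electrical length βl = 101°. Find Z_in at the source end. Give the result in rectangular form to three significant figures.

Z_in ≈ 6.04 + j5.87 Ω

tan(βl) = tan(101°) = -5.14
Z_in = Z_0·(Z_L + jZ_0·tanβl)/(Z_0 + jZ_L·tanβl)
     = 31.3·(168 − j161)/(31.3 − j864)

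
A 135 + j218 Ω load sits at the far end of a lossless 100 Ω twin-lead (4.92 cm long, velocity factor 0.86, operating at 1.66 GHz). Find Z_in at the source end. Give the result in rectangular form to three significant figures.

λ = v/f = 0.86·c / 1.66 GHz = 0.155 m
βl = 2π·l/λ = 2π × 0.317 = 114°
tan(βl) = tan(114°) = -2.25
Z_in = Z_0·(Z_L + jZ_0·tanβl)/(Z_0 + jZ_L·tanβl)
     = 100·(135 − j7.02)/(591 − j304)

Z_in ≈ 18.6 + j8.36 Ω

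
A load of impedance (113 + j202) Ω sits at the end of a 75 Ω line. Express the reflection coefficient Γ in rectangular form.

Γ = (Z_L − Z_0)/(Z_L + Z_0) = (38 + j202)/(188 + j202)

Γ ≈ 0.63 + j0.398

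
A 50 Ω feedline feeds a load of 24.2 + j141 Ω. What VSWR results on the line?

Γ = (Z_L − Z_0)/(Z_L + Z_0) = (-25.8 + j141)/(74.2 + j141)
|Γ| = 143/159 = 0.9
VSWR = (1 + |Γ|)/(1 − |Γ|) = 1.9/0.1

VSWR ≈ 18.9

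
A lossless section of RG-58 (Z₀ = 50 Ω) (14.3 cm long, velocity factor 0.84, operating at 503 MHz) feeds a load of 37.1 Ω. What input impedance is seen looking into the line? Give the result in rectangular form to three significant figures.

λ = v/f = 0.84·c / 503 MHz = 0.501 m
βl = 2π·l/λ = 2π × 0.285 = 103°
tan(βl) = tan(103°) = -4.42
Z_in = Z_0·(Z_L + jZ_0·tanβl)/(Z_0 + jZ_L·tanβl)
     = 50·(37.1 − j221)/(50 − j164)

Z_in ≈ 64.8 − j8.45 Ω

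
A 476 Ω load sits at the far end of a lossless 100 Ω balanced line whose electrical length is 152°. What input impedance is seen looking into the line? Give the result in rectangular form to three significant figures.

tan(βl) = tan(152°) = -0.532
Z_in = Z_0·(Z_L + jZ_0·tanβl)/(Z_0 + jZ_L·tanβl)
     = 100·(476 − j53.2)/(100 − j253)

Z_in ≈ 82.4 + j155 Ω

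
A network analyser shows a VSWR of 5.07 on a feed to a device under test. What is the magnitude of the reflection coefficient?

|Γ| = (S − 1)/(S + 1) = (5.07 − 1)/(5.07 + 1) = 4.07/6.07

|Γ| ≈ 0.671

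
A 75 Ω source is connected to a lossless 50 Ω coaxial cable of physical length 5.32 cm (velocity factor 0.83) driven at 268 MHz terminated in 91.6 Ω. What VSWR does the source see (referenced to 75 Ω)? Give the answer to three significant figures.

VSWR ≈ 1.51

λ = v/f = 0.83·c / 268 MHz = 0.929 m
βl = 2π·l/λ = 2π × 0.0573 = 20.6°
tan(βl) = 0.376
Z_in = Z_0·(Z_L + jZ_0·tanβl)/(Z_0 + jZ_L·tanβl) = 70.9 − j30 Ω
Γ_s = (Z_in − Z_s)/(Z_in + Z_s) = (-4.1 − j30)/(146 − j30), |Γ_s| = 0.204
VSWR = (1 + |Γ_s|)/(1 − |Γ_s|)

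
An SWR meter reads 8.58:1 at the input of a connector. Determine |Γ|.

|Γ| = (S − 1)/(S + 1) = (8.58 − 1)/(8.58 + 1) = 7.58/9.58

|Γ| ≈ 0.791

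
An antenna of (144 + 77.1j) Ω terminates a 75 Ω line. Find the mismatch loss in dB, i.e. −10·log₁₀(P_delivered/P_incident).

Γ = (69 + j77.1)/(219 + j77.1), |Γ| = 0.446
|Γ|² = 0.199, so P_del/P_inc = 1 − |Γ|² = 0.801
ML = −10·log₁₀(1 − |Γ|²)

mismatch loss ≈ 0.961 dB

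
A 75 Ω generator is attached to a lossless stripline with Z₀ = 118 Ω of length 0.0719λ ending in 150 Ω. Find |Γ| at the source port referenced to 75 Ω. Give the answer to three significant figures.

|Γ| ≈ 0.306

βl = 2π × 0.0719 = 25.9°
tan(βl) = 0.485
Z_in = Z_0·(Z_L + jZ_0·tanβl)/(Z_0 + jZ_L·tanβl) = 134 − j25.5 Ω
Γ_s = (Z_in − Z_s)/(Z_in + Z_s) = (59.2 − j25.5)/(209 − j25.5), |Γ_s| = 0.306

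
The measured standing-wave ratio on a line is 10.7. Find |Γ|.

|Γ| ≈ 0.829

|Γ| = (S − 1)/(S + 1) = (10.7 − 1)/(10.7 + 1) = 9.7/11.7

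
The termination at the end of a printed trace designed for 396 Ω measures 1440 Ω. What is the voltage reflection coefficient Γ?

Γ = 0.569

Γ = (Z_L − Z_0)/(Z_L + Z_0) = (1440 − 396)/(1440 + 396) = 1044/1836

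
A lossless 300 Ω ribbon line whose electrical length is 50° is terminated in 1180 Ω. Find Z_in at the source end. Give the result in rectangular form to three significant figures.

Z_in ≈ 124 − j225 Ω

tan(βl) = tan(50°) = 1.19
Z_in = Z_0·(Z_L + jZ_0·tanβl)/(Z_0 + jZ_L·tanβl)
     = 300·(1180 + j358)/(300 + j1410)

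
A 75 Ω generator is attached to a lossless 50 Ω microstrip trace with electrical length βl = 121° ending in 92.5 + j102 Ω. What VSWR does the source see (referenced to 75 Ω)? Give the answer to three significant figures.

VSWR ≈ 6.38

tan(βl) = -1.66
Z_in = Z_0·(Z_L + jZ_0·tanβl)/(Z_0 + jZ_L·tanβl) = 12.1 + j12.8 Ω
Γ_s = (Z_in − Z_s)/(Z_in + Z_s) = (-62.9 + j12.8)/(87.1 + j12.8), |Γ_s| = 0.729
VSWR = (1 + |Γ_s|)/(1 − |Γ_s|)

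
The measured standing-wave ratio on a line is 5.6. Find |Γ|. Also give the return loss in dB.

|Γ| = (S − 1)/(S + 1) = (5.6 − 1)/(5.6 + 1) = 4.6/6.6
RL = −20·log₁₀|Γ| = −20·log₁₀(0.697)

|Γ| ≈ 0.697; return loss ≈ 3.14 dB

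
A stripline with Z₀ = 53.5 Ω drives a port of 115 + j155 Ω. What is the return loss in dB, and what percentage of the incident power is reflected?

Γ = (61.5 + j155)/(168.5 + j155), |Γ| = 0.728
RL = −20·log₁₀(0.728) = 2.75 dB
P_refl/P_inc = |Γ|² = 0.53

RL ≈ 2.75 dB; 53% of incident power reflected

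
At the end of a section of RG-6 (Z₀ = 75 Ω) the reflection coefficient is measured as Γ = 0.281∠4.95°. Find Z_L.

Z_L ≈ 133 + j7.01 Ω

Z_L = Z_0·(1 + Γ)/(1 − Γ) = 75·(1.28 + j0.0242)/(0.72 − j0.0242)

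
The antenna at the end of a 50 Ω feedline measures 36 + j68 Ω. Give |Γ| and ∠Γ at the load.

Γ ≈ 0.633 ∠ 63.3°

Γ = (Z_L − Z_0)/(Z_L + Z_0) = (-14 + j68)/(86 + j68)
|Γ| = 69.4/110 = 0.633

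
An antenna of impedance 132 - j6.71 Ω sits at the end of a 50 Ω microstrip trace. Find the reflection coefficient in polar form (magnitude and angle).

Γ ≈ 0.452 ∠ -2.57°

Γ = (Z_L − Z_0)/(Z_L + Z_0) = (82 − j6.71)/(182 − j6.71)
|Γ| = 82.3/182 = 0.452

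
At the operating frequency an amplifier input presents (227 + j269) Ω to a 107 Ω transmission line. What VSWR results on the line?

Γ = (Z_L − Z_0)/(Z_L + Z_0) = (120 + j269)/(334 + j269)
|Γ| = 295/429 = 0.687
VSWR = (1 + |Γ|)/(1 − |Γ|) = 1.69/0.313

VSWR ≈ 5.39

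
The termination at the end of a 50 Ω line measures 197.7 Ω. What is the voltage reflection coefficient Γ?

Γ = (Z_L − Z_0)/(Z_L + Z_0) = (197.7 − 50)/(197.7 + 50) = 147.7/247.7

Γ = 0.596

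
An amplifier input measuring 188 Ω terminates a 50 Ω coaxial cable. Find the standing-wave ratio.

VSWR ≈ 3.76

Γ = (188 − 50)/(188 + 50) = 0.58
VSWR = (1 + 0.58)/(1 − 0.58)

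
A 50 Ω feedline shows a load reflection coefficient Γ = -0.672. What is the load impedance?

Z_L ≈ 9.81 Ω

Z_L = Z_0·(1 + Γ)/(1 − Γ) = 50·(0.328)/(1.67)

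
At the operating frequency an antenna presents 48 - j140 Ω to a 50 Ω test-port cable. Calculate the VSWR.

Γ = (Z_L − Z_0)/(Z_L + Z_0) = (-2 − j140)/(98 − j140)
|Γ| = 140/171 = 0.819
VSWR = (1 + |Γ|)/(1 − |Γ|) = 1.82/0.181

VSWR ≈ 10.1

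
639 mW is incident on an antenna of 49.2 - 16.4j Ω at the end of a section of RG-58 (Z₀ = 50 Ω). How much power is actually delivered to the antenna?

|Γ| = |(-0.8 − j16.4)/(99.2 − j16.4)| = 0.163
|Γ|² = 0.0267
P_refl = |Γ|²·P_inc = 17 mW, P_del = (1 − |Γ|²)·P_inc = 622 mW

P_delivered ≈ 622 mW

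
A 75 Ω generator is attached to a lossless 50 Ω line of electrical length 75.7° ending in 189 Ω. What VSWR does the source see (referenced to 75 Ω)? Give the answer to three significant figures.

tan(βl) = 3.92
Z_in = Z_0·(Z_L + jZ_0·tanβl)/(Z_0 + jZ_L·tanβl) = 14 − j11.8 Ω
Γ_s = (Z_in − Z_s)/(Z_in + Z_s) = (-61 − j11.8)/(89 − j11.8), |Γ_s| = 0.692
VSWR = (1 + |Γ_s|)/(1 − |Γ_s|)

VSWR ≈ 5.49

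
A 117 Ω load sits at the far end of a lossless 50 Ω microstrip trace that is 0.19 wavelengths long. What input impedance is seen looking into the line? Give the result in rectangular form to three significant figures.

βl = 2π × 0.19 = 68.4°
tan(βl) = tan(68.4°) = 2.53
Z_in = Z_0·(Z_L + jZ_0·tanβl)/(Z_0 + jZ_L·tanβl)
     = 50·(117 + j126)/(50 + j296)

Z_in ≈ 24 − j15.7 Ω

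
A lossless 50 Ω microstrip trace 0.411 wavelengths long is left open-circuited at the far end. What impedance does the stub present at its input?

βl = 2π × 0.411 = 148°
tan(βl) = -0.626
For an open-circuited stub, Z_in = −jZ_0·cot(βl) = −jZ_0/tan(βl)

Z_in ≈ +j79.9 Ω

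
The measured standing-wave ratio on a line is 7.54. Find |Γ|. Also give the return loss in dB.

|Γ| ≈ 0.766; return loss ≈ 2.32 dB

|Γ| = (S − 1)/(S + 1) = (7.54 − 1)/(7.54 + 1) = 6.54/8.54
RL = −20·log₁₀|Γ| = −20·log₁₀(0.766)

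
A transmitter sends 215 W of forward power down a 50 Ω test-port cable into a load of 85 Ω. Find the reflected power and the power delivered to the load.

Γ = (85 − 50)/(85 + 50) = 0.259
|Γ|² = 0.0672
P_refl = |Γ|²·P_inc = 14.5 W, P_del = (1 − |Γ|²)·P_inc = 201 W

P_reflected ≈ 14.5 W; P_delivered ≈ 201 W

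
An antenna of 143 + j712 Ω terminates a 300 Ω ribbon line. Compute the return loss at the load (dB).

Γ = (-157 + j712)/(443 + j712), |Γ| = 0.869
RL = −20·log₁₀|Γ| = −20·log₁₀(0.869)

RL ≈ 1.21 dB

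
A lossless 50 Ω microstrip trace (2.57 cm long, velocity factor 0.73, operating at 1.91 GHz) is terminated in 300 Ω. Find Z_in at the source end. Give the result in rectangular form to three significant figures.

Z_in ≈ 8.55 − j7.96 Ω

λ = v/f = 0.73·c / 1.91 GHz = 0.115 m
βl = 2π·l/λ = 2π × 0.224 = 80.7°
tan(βl) = tan(80.7°) = 6.1
Z_in = Z_0·(Z_L + jZ_0·tanβl)/(Z_0 + jZ_L·tanβl)
     = 50·(300 + j305)/(50 + j1830)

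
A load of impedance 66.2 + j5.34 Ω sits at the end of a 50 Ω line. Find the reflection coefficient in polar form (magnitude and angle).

Γ = (Z_L − Z_0)/(Z_L + Z_0) = (16.2 + j5.34)/(116.2 + j5.34)
|Γ| = 17.1/116 = 0.147

Γ ≈ 0.147 ∠ 15.6°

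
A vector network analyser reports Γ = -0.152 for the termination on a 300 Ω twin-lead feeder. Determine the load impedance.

Z_L = Z_0·(1 + Γ)/(1 − Γ) = 300·(0.848)/(1.15)

Z_L ≈ 221 Ω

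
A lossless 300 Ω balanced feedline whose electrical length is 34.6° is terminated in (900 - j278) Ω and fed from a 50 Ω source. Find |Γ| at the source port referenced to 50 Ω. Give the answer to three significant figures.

tan(βl) = 0.69
Z_in = Z_0·(Z_L + jZ_0·tanβl)/(Z_0 + jZ_L·tanβl) = 191 − j284 Ω
Γ_s = (Z_in − Z_s)/(Z_in + Z_s) = (141 − j284)/(241 − j284), |Γ_s| = 0.851

|Γ| ≈ 0.851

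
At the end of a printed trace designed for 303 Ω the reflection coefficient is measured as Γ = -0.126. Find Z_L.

Z_L ≈ 235 Ω

Z_L = Z_0·(1 + Γ)/(1 − Γ) = 303·(0.874)/(1.13)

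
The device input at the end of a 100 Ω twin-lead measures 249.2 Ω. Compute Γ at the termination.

Γ = 0.427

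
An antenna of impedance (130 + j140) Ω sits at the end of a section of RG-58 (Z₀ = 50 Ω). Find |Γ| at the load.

Γ = (Z_L − Z_0)/(Z_L + Z_0) = (80 + j140)/(180 + j140)
|Γ| = 161/228

|Γ| ≈ 0.707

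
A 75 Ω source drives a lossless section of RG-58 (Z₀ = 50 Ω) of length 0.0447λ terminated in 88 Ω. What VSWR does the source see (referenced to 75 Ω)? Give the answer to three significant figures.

VSWR ≈ 1.37

βl = 2π × 0.0447 = 16.1°
tan(βl) = 0.288
Z_in = Z_0·(Z_L + jZ_0·tanβl)/(Z_0 + jZ_L·tanβl) = 75.8 − j24.1 Ω
Γ_s = (Z_in − Z_s)/(Z_in + Z_s) = (0.787 − j24.1)/(151 − j24.1), |Γ_s| = 0.158
VSWR = (1 + |Γ_s|)/(1 − |Γ_s|)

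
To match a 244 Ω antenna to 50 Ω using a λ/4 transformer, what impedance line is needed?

Z_qwt = √(Z_0·R_L) = √(50 × 244) = √12200

Z_qwt ≈ 110 Ω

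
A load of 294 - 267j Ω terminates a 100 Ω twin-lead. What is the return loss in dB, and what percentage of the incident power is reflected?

RL ≈ 3.18 dB; 48.1% of incident power reflected

Γ = (194 − j267)/(394 − j267), |Γ| = 0.693
RL = −20·log₁₀(0.693) = 3.18 dB
P_refl/P_inc = |Γ|² = 0.481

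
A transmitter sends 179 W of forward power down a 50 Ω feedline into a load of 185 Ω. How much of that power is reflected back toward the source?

Γ = (185 − 50)/(185 + 50) = 0.574
|Γ|² = 0.33
P_refl = |Γ|²·P_inc = 59.1 W, P_del = (1 − |Γ|²)·P_inc = 120 W

P_reflected ≈ 59.1 W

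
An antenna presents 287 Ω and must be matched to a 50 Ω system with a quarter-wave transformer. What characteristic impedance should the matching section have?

Z_qwt ≈ 120 Ω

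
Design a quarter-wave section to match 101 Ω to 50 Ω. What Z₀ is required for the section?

Z_qwt = √(Z_0·R_L) = √(50 × 101) = √5050

Z_qwt ≈ 71.1 Ω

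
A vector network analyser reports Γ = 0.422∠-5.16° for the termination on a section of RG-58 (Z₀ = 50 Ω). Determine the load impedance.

Z_L ≈ 122 − j11.2 Ω

Z_L = Z_0·(1 + Γ)/(1 − Γ) = 50·(1.42 − j0.038)/(0.58 + j0.038)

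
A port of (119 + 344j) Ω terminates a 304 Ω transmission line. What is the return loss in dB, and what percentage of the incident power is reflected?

RL ≈ 2.9 dB; 51.3% of incident power reflected

Γ = (-185 + j344)/(423 + j344), |Γ| = 0.716
RL = −20·log₁₀(0.716) = 2.9 dB
P_refl/P_inc = |Γ|² = 0.513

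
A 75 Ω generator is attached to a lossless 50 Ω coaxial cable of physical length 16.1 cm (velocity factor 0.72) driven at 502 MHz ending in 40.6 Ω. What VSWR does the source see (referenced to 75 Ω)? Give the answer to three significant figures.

λ = v/f = 0.72·c / 502 MHz = 0.43 m
βl = 2π·l/λ = 2π × 0.374 = 135°
tan(βl) = -1.01
Z_in = Z_0·(Z_L + jZ_0·tanβl)/(Z_0 + jZ_L·tanβl) = 49 − j10.3 Ω
Γ_s = (Z_in − Z_s)/(Z_in + Z_s) = (-26 − j10.3)/(124 − j10.3), |Γ_s| = 0.224
VSWR = (1 + |Γ_s|)/(1 − |Γ_s|)

VSWR ≈ 1.58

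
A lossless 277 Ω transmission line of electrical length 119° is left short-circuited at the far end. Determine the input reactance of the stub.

X_in ≈ -500 Ω (capacitive)

tan(βl) = -1.8
For a short-circuited stub, Z_in = jZ_0·tan(βl)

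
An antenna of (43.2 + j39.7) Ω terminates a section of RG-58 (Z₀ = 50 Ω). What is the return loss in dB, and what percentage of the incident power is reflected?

Γ = (-6.8 + j39.7)/(93.2 + j39.7), |Γ| = 0.398
RL = −20·log₁₀(0.398) = 8.01 dB
P_refl/P_inc = |Γ|² = 0.158

RL ≈ 8.01 dB; 15.8% of incident power reflected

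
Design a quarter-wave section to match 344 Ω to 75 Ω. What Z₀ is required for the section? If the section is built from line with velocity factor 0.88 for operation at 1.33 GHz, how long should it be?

Z_qwt = √(Z_0·R_L) = √(75 × 344) = √25800
λ = 0.88·c/f = 0.198 m, so l = λ/4 = 0.0496 m

Z_qwt ≈ 161 Ω; length ≈ 4.96 cm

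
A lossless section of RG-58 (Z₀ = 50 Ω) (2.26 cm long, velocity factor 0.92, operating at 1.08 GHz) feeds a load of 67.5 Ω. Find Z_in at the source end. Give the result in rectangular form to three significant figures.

λ = v/f = 0.92·c / 1.08 GHz = 0.256 m
βl = 2π·l/λ = 2π × 0.0884 = 31.8°
tan(βl) = tan(31.8°) = 0.621
Z_in = Z_0·(Z_L + jZ_0·tanβl)/(Z_0 + jZ_L·tanβl)
     = 50·(67.5 + j31)/(50 + j41.9)

Z_in ≈ 54.9 − j15 Ω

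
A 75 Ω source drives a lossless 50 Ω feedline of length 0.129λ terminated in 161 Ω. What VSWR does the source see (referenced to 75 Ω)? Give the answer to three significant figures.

VSWR ≈ 3.61

βl = 2π × 0.129 = 46.4°
tan(βl) = 1.05
Z_in = Z_0·(Z_L + jZ_0·tanβl)/(Z_0 + jZ_L·tanβl) = 27.2 − j39.5 Ω
Γ_s = (Z_in − Z_s)/(Z_in + Z_s) = (-47.8 − j39.5)/(102 − j39.5), |Γ_s| = 0.566
VSWR = (1 + |Γ_s|)/(1 − |Γ_s|)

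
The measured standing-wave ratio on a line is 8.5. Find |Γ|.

|Γ| ≈ 0.789

|Γ| = (S − 1)/(S + 1) = (8.5 − 1)/(8.5 + 1) = 7.5/9.5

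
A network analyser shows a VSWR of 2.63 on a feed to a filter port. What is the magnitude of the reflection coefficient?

|Γ| ≈ 0.449

|Γ| = (S − 1)/(S + 1) = (2.63 − 1)/(2.63 + 1) = 1.63/3.63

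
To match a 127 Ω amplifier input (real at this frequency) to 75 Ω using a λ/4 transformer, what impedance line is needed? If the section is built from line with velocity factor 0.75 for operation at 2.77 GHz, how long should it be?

Z_qwt = √(Z_0·R_L) = √(75 × 127) = √9525
λ = 0.75·c/f = 0.0812 m, so l = λ/4 = 0.0203 m

Z_qwt ≈ 97.6 Ω; length ≈ 2.03 cm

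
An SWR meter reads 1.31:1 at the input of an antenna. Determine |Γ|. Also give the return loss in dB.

|Γ| = (S − 1)/(S + 1) = (1.31 − 1)/(1.31 + 1) = 0.31/2.31
RL = −20·log₁₀|Γ| = −20·log₁₀(0.134)

|Γ| ≈ 0.134; return loss ≈ 17.4 dB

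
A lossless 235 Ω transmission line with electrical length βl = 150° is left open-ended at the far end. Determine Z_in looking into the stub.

tan(βl) = -0.577
For an open-ended stub, Z_in = −jZ_0·cot(βl) = −jZ_0/tan(βl)

Z_in ≈ +j407 Ω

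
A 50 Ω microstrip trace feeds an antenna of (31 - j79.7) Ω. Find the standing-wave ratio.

Γ = (Z_L − Z_0)/(Z_L + Z_0) = (-19 − j79.7)/(81 − j79.7)
|Γ| = 81.9/114 = 0.721
VSWR = (1 + |Γ|)/(1 − |Γ|) = 1.72/0.279

VSWR ≈ 6.17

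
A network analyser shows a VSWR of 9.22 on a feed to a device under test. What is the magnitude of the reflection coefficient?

|Γ| ≈ 0.804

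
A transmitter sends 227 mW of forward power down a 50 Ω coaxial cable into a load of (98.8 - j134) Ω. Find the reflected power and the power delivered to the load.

|Γ| = |(48.8 − j134)/(148.8 − j134)| = 0.712
|Γ|² = 0.507
P_refl = |Γ|²·P_inc = 115 mW, P_del = (1 − |Γ|²)·P_inc = 112 mW

P_reflected ≈ 115 mW; P_delivered ≈ 112 mW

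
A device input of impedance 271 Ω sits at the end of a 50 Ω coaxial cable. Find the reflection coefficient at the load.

Γ = (Z_L − Z_0)/(Z_L + Z_0) = (271 − 50)/(271 + 50) = 221/321

Γ = 0.688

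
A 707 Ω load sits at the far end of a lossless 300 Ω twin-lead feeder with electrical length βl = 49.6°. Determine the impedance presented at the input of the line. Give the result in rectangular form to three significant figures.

Z_in ≈ 194 − j185 Ω

tan(βl) = tan(49.6°) = 1.17
Z_in = Z_0·(Z_L + jZ_0·tanβl)/(Z_0 + jZ_L·tanβl)
     = 300·(707 + j352)/(300 + j831)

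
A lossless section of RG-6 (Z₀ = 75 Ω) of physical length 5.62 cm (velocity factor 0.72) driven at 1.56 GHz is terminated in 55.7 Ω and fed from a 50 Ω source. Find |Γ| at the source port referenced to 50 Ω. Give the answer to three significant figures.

|Γ| ≈ 0.201

λ = v/f = 0.72·c / 1.56 GHz = 0.138 m
βl = 2π·l/λ = 2π × 0.406 = 146°
tan(βl) = -0.671
Z_in = Z_0·(Z_L + jZ_0·tanβl)/(Z_0 + jZ_L·tanβl) = 64.7 − j18.1 Ω
Γ_s = (Z_in − Z_s)/(Z_in + Z_s) = (14.7 − j18.1)/(115 − j18.1), |Γ_s| = 0.201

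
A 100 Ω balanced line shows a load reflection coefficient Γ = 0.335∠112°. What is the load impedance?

Z_L ≈ 65.1 + j45.6 Ω

Z_L = Z_0·(1 + Γ)/(1 − Γ) = 100·(0.875 + j0.311)/(1.13 − j0.311)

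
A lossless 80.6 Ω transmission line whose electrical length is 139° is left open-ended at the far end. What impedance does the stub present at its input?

Z_in ≈ +j92.7 Ω

tan(βl) = -0.869
For an open-ended stub, Z_in = −jZ_0·cot(βl) = −jZ_0/tan(βl)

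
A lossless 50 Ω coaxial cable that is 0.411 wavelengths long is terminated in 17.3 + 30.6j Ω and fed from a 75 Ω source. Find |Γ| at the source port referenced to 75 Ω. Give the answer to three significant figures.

|Γ| ≈ 0.719

βl = 2π × 0.411 = 148°
tan(βl) = -0.626
Z_in = Z_0·(Z_L + jZ_0·tanβl)/(Z_0 + jZ_L·tanβl) = 12.3 + j1.42 Ω
Γ_s = (Z_in − Z_s)/(Z_in + Z_s) = (-62.7 + j1.42)/(87.3 + j1.42), |Γ_s| = 0.719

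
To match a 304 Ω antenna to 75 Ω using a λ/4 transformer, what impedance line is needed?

Z_qwt = √(Z_0·R_L) = √(75 × 304) = √22800

Z_qwt ≈ 151 Ω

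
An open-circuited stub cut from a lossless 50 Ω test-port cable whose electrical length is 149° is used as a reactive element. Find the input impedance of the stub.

tan(βl) = -0.601
For an open-circuited stub, Z_in = −jZ_0·cot(βl) = −jZ_0/tan(βl)

Z_in ≈ +j83.2 Ω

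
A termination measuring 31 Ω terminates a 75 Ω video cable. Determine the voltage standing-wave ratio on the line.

For a purely resistive load, VSWR = R_L/Z_0 or Z_0/R_L (whichever > 1) = 75/31

VSWR ≈ 2.42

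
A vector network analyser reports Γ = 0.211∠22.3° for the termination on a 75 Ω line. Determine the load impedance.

Z_L = Z_0·(1 + Γ)/(1 − Γ) = 75·(1.2 + j0.0801)/(0.805 − j0.0801)

Z_L ≈ 110 + j18.4 Ω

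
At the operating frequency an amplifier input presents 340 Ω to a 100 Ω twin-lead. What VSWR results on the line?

For a purely resistive load, VSWR = R_L/Z_0 or Z_0/R_L (whichever > 1) = 340/100

VSWR ≈ 3.4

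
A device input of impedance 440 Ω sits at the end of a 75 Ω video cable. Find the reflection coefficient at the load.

Γ = (Z_L − Z_0)/(Z_L + Z_0) = (440 − 75)/(440 + 75) = 365/515

Γ = 0.709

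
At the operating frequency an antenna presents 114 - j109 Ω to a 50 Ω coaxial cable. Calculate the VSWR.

Γ = (Z_L − Z_0)/(Z_L + Z_0) = (64 − j109)/(164 − j109)
|Γ| = 126/197 = 0.642
VSWR = (1 + |Γ|)/(1 − |Γ|) = 1.64/0.358

VSWR ≈ 4.58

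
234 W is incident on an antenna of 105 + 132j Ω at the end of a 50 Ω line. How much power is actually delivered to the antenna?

P_delivered ≈ 119 W

|Γ| = |(55 + j132)/(155 + j132)| = 0.702
|Γ|² = 0.493
P_refl = |Γ|²·P_inc = 115 W, P_del = (1 − |Γ|²)·P_inc = 119 W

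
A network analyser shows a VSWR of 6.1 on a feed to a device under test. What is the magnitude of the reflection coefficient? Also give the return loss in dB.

|Γ| ≈ 0.718; return loss ≈ 2.87 dB

|Γ| = (S − 1)/(S + 1) = (6.1 − 1)/(6.1 + 1) = 5.1/7.1
RL = −20·log₁₀|Γ| = −20·log₁₀(0.718)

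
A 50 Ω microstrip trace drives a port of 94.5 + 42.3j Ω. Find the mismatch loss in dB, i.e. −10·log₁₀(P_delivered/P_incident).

mismatch loss ≈ 0.79 dB

Γ = (44.5 + j42.3)/(144.5 + j42.3), |Γ| = 0.408
|Γ|² = 0.166, so P_del/P_inc = 1 − |Γ|² = 0.834
ML = −10·log₁₀(1 − |Γ|²)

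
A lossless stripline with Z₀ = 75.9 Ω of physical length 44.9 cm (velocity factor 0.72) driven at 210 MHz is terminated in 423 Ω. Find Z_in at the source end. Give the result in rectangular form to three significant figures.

Z_in ≈ 76.5 + j148 Ω

λ = v/f = 0.72·c / 210 MHz = 1.03 m
βl = 2π·l/λ = 2π × 0.437 = 157°
tan(βl) = tan(157°) = -0.421
Z_in = Z_0·(Z_L + jZ_0·tanβl)/(Z_0 + jZ_L·tanβl)
     = 75.9·(423 − j32)/(75.9 − j178)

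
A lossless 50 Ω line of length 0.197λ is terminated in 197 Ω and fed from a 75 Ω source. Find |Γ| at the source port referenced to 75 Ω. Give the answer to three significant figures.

βl = 2π × 0.197 = 70.9°
tan(βl) = 2.89
Z_in = Z_0·(Z_L + jZ_0·tanβl)/(Z_0 + jZ_L·tanβl) = 14.1 − j16.1 Ω
Γ_s = (Z_in − Z_s)/(Z_in + Z_s) = (-60.9 − j16.1)/(89.1 − j16.1), |Γ_s| = 0.696

|Γ| ≈ 0.696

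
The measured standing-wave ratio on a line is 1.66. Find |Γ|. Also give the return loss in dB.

|Γ| = (S − 1)/(S + 1) = (1.66 − 1)/(1.66 + 1) = 0.66/2.66
RL = −20·log₁₀|Γ| = −20·log₁₀(0.248)

|Γ| ≈ 0.248; return loss ≈ 12.1 dB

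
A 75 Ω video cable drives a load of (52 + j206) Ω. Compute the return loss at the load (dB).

Γ = (-23 + j206)/(127 + j206), |Γ| = 0.857
RL = −20·log₁₀|Γ| = −20·log₁₀(0.857)

RL ≈ 1.35 dB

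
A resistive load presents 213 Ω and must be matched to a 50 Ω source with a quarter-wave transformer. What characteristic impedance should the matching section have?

Z_qwt ≈ 103 Ω

Z_qwt = √(Z_0·R_L) = √(50 × 213) = √10650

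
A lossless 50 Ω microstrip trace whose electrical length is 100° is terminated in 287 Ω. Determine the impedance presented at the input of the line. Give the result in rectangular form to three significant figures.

Z_in ≈ 8.97 + j8.54 Ω

tan(βl) = tan(100°) = -5.67
Z_in = Z_0·(Z_L + jZ_0·tanβl)/(Z_0 + jZ_L·tanβl)
     = 50·(287 − j284)/(50 − j1630)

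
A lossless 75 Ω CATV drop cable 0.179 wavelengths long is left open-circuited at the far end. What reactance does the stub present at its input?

βl = 2π × 0.179 = 64.4°
tan(βl) = 2.09
For an open-circuited stub, Z_in = −jZ_0·cot(βl) = −jZ_0/tan(βl)

X_in ≈ -35.9 Ω (capacitive)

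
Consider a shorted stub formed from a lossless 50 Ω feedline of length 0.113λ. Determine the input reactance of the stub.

X_in ≈ 43 Ω (inductive)

βl = 2π × 0.113 = 40.7°
tan(βl) = 0.86
For a shorted stub, Z_in = jZ_0·tan(βl)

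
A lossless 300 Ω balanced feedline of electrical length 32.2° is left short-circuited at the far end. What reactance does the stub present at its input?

tan(βl) = 0.63
For a short-circuited stub, Z_in = jZ_0·tan(βl)

X_in ≈ 189 Ω (inductive)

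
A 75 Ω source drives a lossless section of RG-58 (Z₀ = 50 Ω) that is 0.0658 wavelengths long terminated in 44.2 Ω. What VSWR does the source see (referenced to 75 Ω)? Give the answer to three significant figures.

VSWR ≈ 1.65

βl = 2π × 0.0658 = 23.7°
tan(βl) = 0.439
Z_in = Z_0·(Z_L + jZ_0·tanβl)/(Z_0 + jZ_L·tanβl) = 45.8 + j4.17 Ω
Γ_s = (Z_in − Z_s)/(Z_in + Z_s) = (-29.2 + j4.17)/(121 + j4.17), |Γ_s| = 0.244
VSWR = (1 + |Γ_s|)/(1 − |Γ_s|)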